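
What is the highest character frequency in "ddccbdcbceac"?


Input: ddccbdcbceac
Character counts:
  'a': 1
  'b': 2
  'c': 5
  'd': 3
  'e': 1
Maximum frequency: 5

5


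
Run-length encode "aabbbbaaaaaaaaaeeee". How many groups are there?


Input: aabbbbaaaaaaaaaeeee
Scanning for consecutive runs:
  Group 1: 'a' x 2 (positions 0-1)
  Group 2: 'b' x 4 (positions 2-5)
  Group 3: 'a' x 9 (positions 6-14)
  Group 4: 'e' x 4 (positions 15-18)
Total groups: 4

4


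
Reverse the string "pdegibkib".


Input: pdegibkib
Reading characters right to left:
  Position 8: 'b'
  Position 7: 'i'
  Position 6: 'k'
  Position 5: 'b'
  Position 4: 'i'
  Position 3: 'g'
  Position 2: 'e'
  Position 1: 'd'
  Position 0: 'p'
Reversed: bikbigedp

bikbigedp


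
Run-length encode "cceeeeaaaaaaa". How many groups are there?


Input: cceeeeaaaaaaa
Scanning for consecutive runs:
  Group 1: 'c' x 2 (positions 0-1)
  Group 2: 'e' x 4 (positions 2-5)
  Group 3: 'a' x 7 (positions 6-12)
Total groups: 3

3


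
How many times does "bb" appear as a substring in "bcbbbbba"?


Searching for "bb" in "bcbbbbba"
Scanning each position:
  Position 0: "bc" => no
  Position 1: "cb" => no
  Position 2: "bb" => MATCH
  Position 3: "bb" => MATCH
  Position 4: "bb" => MATCH
  Position 5: "bb" => MATCH
  Position 6: "ba" => no
Total occurrences: 4

4


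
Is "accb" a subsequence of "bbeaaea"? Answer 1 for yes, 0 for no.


Check if "accb" is a subsequence of "bbeaaea"
Greedy scan:
  Position 0 ('b'): no match needed
  Position 1 ('b'): no match needed
  Position 2 ('e'): no match needed
  Position 3 ('a'): matches sub[0] = 'a'
  Position 4 ('a'): no match needed
  Position 5 ('e'): no match needed
  Position 6 ('a'): no match needed
Only matched 1/4 characters => not a subsequence

0


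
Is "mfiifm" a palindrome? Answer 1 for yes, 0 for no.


Input: mfiifm
Reversed: mfiifm
  Compare pos 0 ('m') with pos 5 ('m'): match
  Compare pos 1 ('f') with pos 4 ('f'): match
  Compare pos 2 ('i') with pos 3 ('i'): match
Result: palindrome

1


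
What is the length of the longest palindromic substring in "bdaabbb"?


Input: "bdaabbb"
Checking substrings for palindromes:
  [4:7] "bbb" (len 3) => palindrome
  [2:4] "aa" (len 2) => palindrome
  [4:6] "bb" (len 2) => palindrome
  [5:7] "bb" (len 2) => palindrome
Longest palindromic substring: "bbb" with length 3

3


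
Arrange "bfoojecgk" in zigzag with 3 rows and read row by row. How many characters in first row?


Zigzag "bfoojecgk" into 3 rows:
Placing characters:
  'b' => row 0
  'f' => row 1
  'o' => row 2
  'o' => row 1
  'j' => row 0
  'e' => row 1
  'c' => row 2
  'g' => row 1
  'k' => row 0
Rows:
  Row 0: "bjk"
  Row 1: "foeg"
  Row 2: "oc"
First row length: 3

3


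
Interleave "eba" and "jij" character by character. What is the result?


Interleaving "eba" and "jij":
  Position 0: 'e' from first, 'j' from second => "ej"
  Position 1: 'b' from first, 'i' from second => "bi"
  Position 2: 'a' from first, 'j' from second => "aj"
Result: ejbiaj

ejbiaj


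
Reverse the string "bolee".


Input: bolee
Reading characters right to left:
  Position 4: 'e'
  Position 3: 'e'
  Position 2: 'l'
  Position 1: 'o'
  Position 0: 'b'
Reversed: eelob

eelob


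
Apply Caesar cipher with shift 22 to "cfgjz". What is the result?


Caesar cipher: shift "cfgjz" by 22
  'c' (pos 2) + 22 = pos 24 = 'y'
  'f' (pos 5) + 22 = pos 1 = 'b'
  'g' (pos 6) + 22 = pos 2 = 'c'
  'j' (pos 9) + 22 = pos 5 = 'f'
  'z' (pos 25) + 22 = pos 21 = 'v'
Result: ybcfv

ybcfv


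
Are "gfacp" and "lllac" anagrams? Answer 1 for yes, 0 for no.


Strings: "gfacp", "lllac"
Sorted first:  acfgp
Sorted second: aclll
Differ at position 2: 'f' vs 'l' => not anagrams

0


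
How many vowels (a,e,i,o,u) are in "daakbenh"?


Input: daakbenh
Checking each character:
  'd' at position 0: consonant
  'a' at position 1: vowel (running total: 1)
  'a' at position 2: vowel (running total: 2)
  'k' at position 3: consonant
  'b' at position 4: consonant
  'e' at position 5: vowel (running total: 3)
  'n' at position 6: consonant
  'h' at position 7: consonant
Total vowels: 3

3


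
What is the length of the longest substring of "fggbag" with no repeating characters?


Input: "fggbag"
Sliding window (track last position of each char):
  Position 0 ('f'): window [0,0] length 1 -- new best
  Position 1 ('g'): window [0,1] length 2 -- new best
  Position 2 ('g'): repeat (last at 1), move window start to 2
  Position 2 ('g'): window [2,2] length 1
  Position 3 ('b'): window [2,3] length 2
  Position 4 ('a'): window [2,4] length 3 -- new best
  Position 5 ('g'): repeat (last at 2), move window start to 3
  Position 5 ('g'): window [3,5] length 3
Longest substring with no repeats: "gba" with length 3

3


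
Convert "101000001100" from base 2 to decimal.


Input: "101000001100" in base 2
Positional expansion:
  Digit '1' (value 1) x 2^11 = 2048
  Digit '0' (value 0) x 2^10 = 0
  Digit '1' (value 1) x 2^9 = 512
  Digit '0' (value 0) x 2^8 = 0
  Digit '0' (value 0) x 2^7 = 0
  Digit '0' (value 0) x 2^6 = 0
  Digit '0' (value 0) x 2^5 = 0
  Digit '0' (value 0) x 2^4 = 0
  Digit '1' (value 1) x 2^3 = 8
  Digit '1' (value 1) x 2^2 = 4
  Digit '0' (value 0) x 2^1 = 0
  Digit '0' (value 0) x 2^0 = 0
Sum = 2572

2572


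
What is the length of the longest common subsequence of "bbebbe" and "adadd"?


LCS of "bbebbe" and "adadd"
DP table:
           a    d    a    d    d
      0    0    0    0    0    0
  b   0    0    0    0    0    0
  b   0    0    0    0    0    0
  e   0    0    0    0    0    0
  b   0    0    0    0    0    0
  b   0    0    0    0    0    0
  e   0    0    0    0    0    0
LCS length = dp[6][5] = 0

0


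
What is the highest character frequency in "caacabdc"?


Input: caacabdc
Character counts:
  'a': 3
  'b': 1
  'c': 3
  'd': 1
Maximum frequency: 3

3


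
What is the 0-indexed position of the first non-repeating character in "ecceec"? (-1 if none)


Input: ecceec
Character frequencies:
  'c': 3
  'e': 3
Scanning left to right for freq == 1:
  Position 0 ('e'): freq=3, skip
  Position 1 ('c'): freq=3, skip
  Position 2 ('c'): freq=3, skip
  Position 3 ('e'): freq=3, skip
  Position 4 ('e'): freq=3, skip
  Position 5 ('c'): freq=3, skip
  No unique character found => answer = -1

-1


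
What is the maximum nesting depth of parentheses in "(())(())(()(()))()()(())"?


Input: "(())(())(()(()))()()(())"
Tracking depth:
  Position 0 '(': depth becomes 1
  Position 1 '(': depth becomes 2
  Position 2 ')': depth becomes 1
  Position 3 ')': depth becomes 0
  Position 4 '(': depth becomes 1
  Position 5 '(': depth becomes 2
  Position 6 ')': depth becomes 1
  Position 7 ')': depth becomes 0
  Position 8 '(': depth becomes 1
  Position 9 '(': depth becomes 2
  Position 10 ')': depth becomes 1
  Position 11 '(': depth becomes 2
  Position 12 '(': depth becomes 3
  Position 13 ')': depth becomes 2
  Position 14 ')': depth becomes 1
  Position 15 ')': depth becomes 0
  Position 16 '(': depth becomes 1
  Position 17 ')': depth becomes 0
  Position 18 '(': depth becomes 1
  Position 19 ')': depth becomes 0
  Position 20 '(': depth becomes 1
  Position 21 '(': depth becomes 2
  Position 22 ')': depth becomes 1
  Position 23 ')': depth becomes 0
Maximum depth reached: 3

3


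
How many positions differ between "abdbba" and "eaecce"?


Comparing "abdbba" and "eaecce" position by position:
  Position 0: 'a' vs 'e' => DIFFER
  Position 1: 'b' vs 'a' => DIFFER
  Position 2: 'd' vs 'e' => DIFFER
  Position 3: 'b' vs 'c' => DIFFER
  Position 4: 'b' vs 'c' => DIFFER
  Position 5: 'a' vs 'e' => DIFFER
Positions that differ: 6

6


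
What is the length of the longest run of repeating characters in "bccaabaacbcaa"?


Input: "bccaabaacbcaa"
Scanning for longest run:
  Position 1 ('c'): new char, reset run to 1
  Position 2 ('c'): continues run of 'c', length=2
  Position 3 ('a'): new char, reset run to 1
  Position 4 ('a'): continues run of 'a', length=2
  Position 5 ('b'): new char, reset run to 1
  Position 6 ('a'): new char, reset run to 1
  Position 7 ('a'): continues run of 'a', length=2
  Position 8 ('c'): new char, reset run to 1
  Position 9 ('b'): new char, reset run to 1
  Position 10 ('c'): new char, reset run to 1
  Position 11 ('a'): new char, reset run to 1
  Position 12 ('a'): continues run of 'a', length=2
Longest run: 'c' with length 2

2


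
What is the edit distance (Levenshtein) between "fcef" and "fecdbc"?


Computing edit distance: "fcef" -> "fecdbc"
DP table:
           f    e    c    d    b    c
      0    1    2    3    4    5    6
  f   1    0    1    2    3    4    5
  c   2    1    1    1    2    3    4
  e   3    2    1    2    2    3    4
  f   4    3    2    2    3    3    4
Edit distance = dp[4][6] = 4

4


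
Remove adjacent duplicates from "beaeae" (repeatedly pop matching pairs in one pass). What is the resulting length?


Input: beaeae
Stack-based adjacent duplicate removal:
  Read 'b': push. Stack: b
  Read 'e': push. Stack: be
  Read 'a': push. Stack: bea
  Read 'e': push. Stack: beae
  Read 'a': push. Stack: beaea
  Read 'e': push. Stack: beaeae
Final stack: "beaeae" (length 6)

6


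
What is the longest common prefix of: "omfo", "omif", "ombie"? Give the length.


Words: omfo, omif, ombie
  Position 0: all 'o' => match
  Position 1: all 'm' => match
  Position 2: ('f', 'i', 'b') => mismatch, stop
LCP = "om" (length 2)

2


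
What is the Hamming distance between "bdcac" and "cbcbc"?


Comparing "bdcac" and "cbcbc" position by position:
  Position 0: 'b' vs 'c' => differ
  Position 1: 'd' vs 'b' => differ
  Position 2: 'c' vs 'c' => same
  Position 3: 'a' vs 'b' => differ
  Position 4: 'c' vs 'c' => same
Total differences (Hamming distance): 3

3


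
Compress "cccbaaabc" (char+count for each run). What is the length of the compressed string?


Input: cccbaaabc
Runs:
  'c' x 3 => "c3"
  'b' x 1 => "b1"
  'a' x 3 => "a3"
  'b' x 1 => "b1"
  'c' x 1 => "c1"
Compressed: "c3b1a3b1c1"
Compressed length: 10

10


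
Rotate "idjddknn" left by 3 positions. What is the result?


Input: "idjddknn", rotate left by 3
First 3 characters: "idj"
Remaining characters: "ddknn"
Concatenate remaining + first: "ddknn" + "idj" = "ddknnidj"

ddknnidj


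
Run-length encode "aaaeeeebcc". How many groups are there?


Input: aaaeeeebcc
Scanning for consecutive runs:
  Group 1: 'a' x 3 (positions 0-2)
  Group 2: 'e' x 4 (positions 3-6)
  Group 3: 'b' x 1 (positions 7-7)
  Group 4: 'c' x 2 (positions 8-9)
Total groups: 4

4


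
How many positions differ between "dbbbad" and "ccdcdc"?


Comparing "dbbbad" and "ccdcdc" position by position:
  Position 0: 'd' vs 'c' => DIFFER
  Position 1: 'b' vs 'c' => DIFFER
  Position 2: 'b' vs 'd' => DIFFER
  Position 3: 'b' vs 'c' => DIFFER
  Position 4: 'a' vs 'd' => DIFFER
  Position 5: 'd' vs 'c' => DIFFER
Positions that differ: 6

6


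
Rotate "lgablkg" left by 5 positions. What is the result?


Input: "lgablkg", rotate left by 5
First 5 characters: "lgabl"
Remaining characters: "kg"
Concatenate remaining + first: "kg" + "lgabl" = "kglgabl"

kglgabl


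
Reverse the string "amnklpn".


Input: amnklpn
Reading characters right to left:
  Position 6: 'n'
  Position 5: 'p'
  Position 4: 'l'
  Position 3: 'k'
  Position 2: 'n'
  Position 1: 'm'
  Position 0: 'a'
Reversed: nplknma

nplknma


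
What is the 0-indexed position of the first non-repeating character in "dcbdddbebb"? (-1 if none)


Input: dcbdddbebb
Character frequencies:
  'b': 4
  'c': 1
  'd': 4
  'e': 1
Scanning left to right for freq == 1:
  Position 0 ('d'): freq=4, skip
  Position 1 ('c'): unique! => answer = 1

1


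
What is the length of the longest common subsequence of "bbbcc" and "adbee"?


LCS of "bbbcc" and "adbee"
DP table:
           a    d    b    e    e
      0    0    0    0    0    0
  b   0    0    0    1    1    1
  b   0    0    0    1    1    1
  b   0    0    0    1    1    1
  c   0    0    0    1    1    1
  c   0    0    0    1    1    1
LCS length = dp[5][5] = 1

1


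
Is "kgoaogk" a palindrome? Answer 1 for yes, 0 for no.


Input: kgoaogk
Reversed: kgoaogk
  Compare pos 0 ('k') with pos 6 ('k'): match
  Compare pos 1 ('g') with pos 5 ('g'): match
  Compare pos 2 ('o') with pos 4 ('o'): match
Result: palindrome

1


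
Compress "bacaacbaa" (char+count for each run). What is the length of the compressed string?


Input: bacaacbaa
Runs:
  'b' x 1 => "b1"
  'a' x 1 => "a1"
  'c' x 1 => "c1"
  'a' x 2 => "a2"
  'c' x 1 => "c1"
  'b' x 1 => "b1"
  'a' x 2 => "a2"
Compressed: "b1a1c1a2c1b1a2"
Compressed length: 14

14


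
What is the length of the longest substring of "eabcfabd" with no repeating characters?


Input: "eabcfabd"
Sliding window (track last position of each char):
  Position 0 ('e'): window [0,0] length 1 -- new best
  Position 1 ('a'): window [0,1] length 2 -- new best
  Position 2 ('b'): window [0,2] length 3 -- new best
  Position 3 ('c'): window [0,3] length 4 -- new best
  Position 4 ('f'): window [0,4] length 5 -- new best
  Position 5 ('a'): repeat (last at 1), move window start to 2
  Position 5 ('a'): window [2,5] length 4
  Position 6 ('b'): repeat (last at 2), move window start to 3
  Position 6 ('b'): window [3,6] length 4
  Position 7 ('d'): window [3,7] length 5
Longest substring with no repeats: "eabcf" with length 5

5


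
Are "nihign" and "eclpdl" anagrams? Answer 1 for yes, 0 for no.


Strings: "nihign", "eclpdl"
Sorted first:  ghiinn
Sorted second: cdellp
Differ at position 0: 'g' vs 'c' => not anagrams

0


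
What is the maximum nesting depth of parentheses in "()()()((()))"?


Input: "()()()((()))"
Tracking depth:
  Position 0 '(': depth becomes 1
  Position 1 ')': depth becomes 0
  Position 2 '(': depth becomes 1
  Position 3 ')': depth becomes 0
  Position 4 '(': depth becomes 1
  Position 5 ')': depth becomes 0
  Position 6 '(': depth becomes 1
  Position 7 '(': depth becomes 2
  Position 8 '(': depth becomes 3
  Position 9 ')': depth becomes 2
  Position 10 ')': depth becomes 1
  Position 11 ')': depth becomes 0
Maximum depth reached: 3

3


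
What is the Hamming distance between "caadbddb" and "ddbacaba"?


Comparing "caadbddb" and "ddbacaba" position by position:
  Position 0: 'c' vs 'd' => differ
  Position 1: 'a' vs 'd' => differ
  Position 2: 'a' vs 'b' => differ
  Position 3: 'd' vs 'a' => differ
  Position 4: 'b' vs 'c' => differ
  Position 5: 'd' vs 'a' => differ
  Position 6: 'd' vs 'b' => differ
  Position 7: 'b' vs 'a' => differ
Total differences (Hamming distance): 8

8


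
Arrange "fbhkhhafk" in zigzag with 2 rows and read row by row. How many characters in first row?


Zigzag "fbhkhhafk" into 2 rows:
Placing characters:
  'f' => row 0
  'b' => row 1
  'h' => row 0
  'k' => row 1
  'h' => row 0
  'h' => row 1
  'a' => row 0
  'f' => row 1
  'k' => row 0
Rows:
  Row 0: "fhhak"
  Row 1: "bkhf"
First row length: 5

5


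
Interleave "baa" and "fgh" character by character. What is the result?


Interleaving "baa" and "fgh":
  Position 0: 'b' from first, 'f' from second => "bf"
  Position 1: 'a' from first, 'g' from second => "ag"
  Position 2: 'a' from first, 'h' from second => "ah"
Result: bfagah

bfagah


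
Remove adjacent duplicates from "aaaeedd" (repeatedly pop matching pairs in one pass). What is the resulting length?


Input: aaaeedd
Stack-based adjacent duplicate removal:
  Read 'a': push. Stack: a
  Read 'a': matches stack top 'a' => pop. Stack: (empty)
  Read 'a': push. Stack: a
  Read 'e': push. Stack: ae
  Read 'e': matches stack top 'e' => pop. Stack: a
  Read 'd': push. Stack: ad
  Read 'd': matches stack top 'd' => pop. Stack: a
Final stack: "a" (length 1)

1


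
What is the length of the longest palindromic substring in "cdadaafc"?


Input: "cdadaafc"
Checking substrings for palindromes:
  [1:4] "dad" (len 3) => palindrome
  [2:5] "ada" (len 3) => palindrome
  [4:6] "aa" (len 2) => palindrome
Longest palindromic substring: "dad" with length 3

3


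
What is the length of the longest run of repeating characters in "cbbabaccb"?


Input: "cbbabaccb"
Scanning for longest run:
  Position 1 ('b'): new char, reset run to 1
  Position 2 ('b'): continues run of 'b', length=2
  Position 3 ('a'): new char, reset run to 1
  Position 4 ('b'): new char, reset run to 1
  Position 5 ('a'): new char, reset run to 1
  Position 6 ('c'): new char, reset run to 1
  Position 7 ('c'): continues run of 'c', length=2
  Position 8 ('b'): new char, reset run to 1
Longest run: 'b' with length 2

2


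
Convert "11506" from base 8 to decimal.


Input: "11506" in base 8
Positional expansion:
  Digit '1' (value 1) x 8^4 = 4096
  Digit '1' (value 1) x 8^3 = 512
  Digit '5' (value 5) x 8^2 = 320
  Digit '0' (value 0) x 8^1 = 0
  Digit '6' (value 6) x 8^0 = 6
Sum = 4934

4934


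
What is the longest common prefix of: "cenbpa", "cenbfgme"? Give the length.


Words: cenbpa, cenbfgme
  Position 0: all 'c' => match
  Position 1: all 'e' => match
  Position 2: all 'n' => match
  Position 3: all 'b' => match
  Position 4: ('p', 'f') => mismatch, stop
LCP = "cenb" (length 4)

4


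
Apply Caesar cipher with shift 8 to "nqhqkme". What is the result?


Caesar cipher: shift "nqhqkme" by 8
  'n' (pos 13) + 8 = pos 21 = 'v'
  'q' (pos 16) + 8 = pos 24 = 'y'
  'h' (pos 7) + 8 = pos 15 = 'p'
  'q' (pos 16) + 8 = pos 24 = 'y'
  'k' (pos 10) + 8 = pos 18 = 's'
  'm' (pos 12) + 8 = pos 20 = 'u'
  'e' (pos 4) + 8 = pos 12 = 'm'
Result: vypysum

vypysum


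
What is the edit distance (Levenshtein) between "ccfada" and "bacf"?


Computing edit distance: "ccfada" -> "bacf"
DP table:
           b    a    c    f
      0    1    2    3    4
  c   1    1    2    2    3
  c   2    2    2    2    3
  f   3    3    3    3    2
  a   4    4    3    4    3
  d   5    5    4    4    4
  a   6    6    5    5    5
Edit distance = dp[6][4] = 5

5


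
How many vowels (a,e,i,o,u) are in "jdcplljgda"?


Input: jdcplljgda
Checking each character:
  'j' at position 0: consonant
  'd' at position 1: consonant
  'c' at position 2: consonant
  'p' at position 3: consonant
  'l' at position 4: consonant
  'l' at position 5: consonant
  'j' at position 6: consonant
  'g' at position 7: consonant
  'd' at position 8: consonant
  'a' at position 9: vowel (running total: 1)
Total vowels: 1

1


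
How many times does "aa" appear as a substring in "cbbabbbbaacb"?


Searching for "aa" in "cbbabbbbaacb"
Scanning each position:
  Position 0: "cb" => no
  Position 1: "bb" => no
  Position 2: "ba" => no
  Position 3: "ab" => no
  Position 4: "bb" => no
  Position 5: "bb" => no
  Position 6: "bb" => no
  Position 7: "ba" => no
  Position 8: "aa" => MATCH
  Position 9: "ac" => no
  Position 10: "cb" => no
Total occurrences: 1

1


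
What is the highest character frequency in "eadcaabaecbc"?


Input: eadcaabaecbc
Character counts:
  'a': 4
  'b': 2
  'c': 3
  'd': 1
  'e': 2
Maximum frequency: 4

4


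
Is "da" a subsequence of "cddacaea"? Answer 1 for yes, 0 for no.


Check if "da" is a subsequence of "cddacaea"
Greedy scan:
  Position 0 ('c'): no match needed
  Position 1 ('d'): matches sub[0] = 'd'
  Position 2 ('d'): no match needed
  Position 3 ('a'): matches sub[1] = 'a'
  Position 4 ('c'): no match needed
  Position 5 ('a'): no match needed
  Position 6 ('e'): no match needed
  Position 7 ('a'): no match needed
All 2 characters matched => is a subsequence

1


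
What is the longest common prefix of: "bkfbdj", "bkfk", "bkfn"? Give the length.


Words: bkfbdj, bkfk, bkfn
  Position 0: all 'b' => match
  Position 1: all 'k' => match
  Position 2: all 'f' => match
  Position 3: ('b', 'k', 'n') => mismatch, stop
LCP = "bkf" (length 3)

3


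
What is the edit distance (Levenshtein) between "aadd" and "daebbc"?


Computing edit distance: "aadd" -> "daebbc"
DP table:
           d    a    e    b    b    c
      0    1    2    3    4    5    6
  a   1    1    1    2    3    4    5
  a   2    2    1    2    3    4    5
  d   3    2    2    2    3    4    5
  d   4    3    3    3    3    4    5
Edit distance = dp[4][6] = 5

5


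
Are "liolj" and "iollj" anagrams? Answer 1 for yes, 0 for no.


Strings: "liolj", "iollj"
Sorted first:  ijllo
Sorted second: ijllo
Sorted forms match => anagrams

1


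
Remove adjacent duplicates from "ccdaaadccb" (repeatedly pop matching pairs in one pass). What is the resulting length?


Input: ccdaaadccb
Stack-based adjacent duplicate removal:
  Read 'c': push. Stack: c
  Read 'c': matches stack top 'c' => pop. Stack: (empty)
  Read 'd': push. Stack: d
  Read 'a': push. Stack: da
  Read 'a': matches stack top 'a' => pop. Stack: d
  Read 'a': push. Stack: da
  Read 'd': push. Stack: dad
  Read 'c': push. Stack: dadc
  Read 'c': matches stack top 'c' => pop. Stack: dad
  Read 'b': push. Stack: dadb
Final stack: "dadb" (length 4)

4


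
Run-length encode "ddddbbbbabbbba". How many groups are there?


Input: ddddbbbbabbbba
Scanning for consecutive runs:
  Group 1: 'd' x 4 (positions 0-3)
  Group 2: 'b' x 4 (positions 4-7)
  Group 3: 'a' x 1 (positions 8-8)
  Group 4: 'b' x 4 (positions 9-12)
  Group 5: 'a' x 1 (positions 13-13)
Total groups: 5

5


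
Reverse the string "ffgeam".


Input: ffgeam
Reading characters right to left:
  Position 5: 'm'
  Position 4: 'a'
  Position 3: 'e'
  Position 2: 'g'
  Position 1: 'f'
  Position 0: 'f'
Reversed: maegff

maegff


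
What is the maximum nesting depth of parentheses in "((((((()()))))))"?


Input: "((((((()()))))))"
Tracking depth:
  Position 0 '(': depth becomes 1
  Position 1 '(': depth becomes 2
  Position 2 '(': depth becomes 3
  Position 3 '(': depth becomes 4
  Position 4 '(': depth becomes 5
  Position 5 '(': depth becomes 6
  Position 6 '(': depth becomes 7
  Position 7 ')': depth becomes 6
  Position 8 '(': depth becomes 7
  Position 9 ')': depth becomes 6
  Position 10 ')': depth becomes 5
  Position 11 ')': depth becomes 4
  Position 12 ')': depth becomes 3
  Position 13 ')': depth becomes 2
  Position 14 ')': depth becomes 1
  Position 15 ')': depth becomes 0
Maximum depth reached: 7

7


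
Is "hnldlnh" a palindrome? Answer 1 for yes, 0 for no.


Input: hnldlnh
Reversed: hnldlnh
  Compare pos 0 ('h') with pos 6 ('h'): match
  Compare pos 1 ('n') with pos 5 ('n'): match
  Compare pos 2 ('l') with pos 4 ('l'): match
Result: palindrome

1


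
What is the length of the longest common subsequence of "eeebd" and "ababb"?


LCS of "eeebd" and "ababb"
DP table:
           a    b    a    b    b
      0    0    0    0    0    0
  e   0    0    0    0    0    0
  e   0    0    0    0    0    0
  e   0    0    0    0    0    0
  b   0    0    1    1    1    1
  d   0    0    1    1    1    1
LCS length = dp[5][5] = 1

1


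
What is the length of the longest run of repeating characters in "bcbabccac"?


Input: "bcbabccac"
Scanning for longest run:
  Position 1 ('c'): new char, reset run to 1
  Position 2 ('b'): new char, reset run to 1
  Position 3 ('a'): new char, reset run to 1
  Position 4 ('b'): new char, reset run to 1
  Position 5 ('c'): new char, reset run to 1
  Position 6 ('c'): continues run of 'c', length=2
  Position 7 ('a'): new char, reset run to 1
  Position 8 ('c'): new char, reset run to 1
Longest run: 'c' with length 2

2


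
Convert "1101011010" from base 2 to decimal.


Input: "1101011010" in base 2
Positional expansion:
  Digit '1' (value 1) x 2^9 = 512
  Digit '1' (value 1) x 2^8 = 256
  Digit '0' (value 0) x 2^7 = 0
  Digit '1' (value 1) x 2^6 = 64
  Digit '0' (value 0) x 2^5 = 0
  Digit '1' (value 1) x 2^4 = 16
  Digit '1' (value 1) x 2^3 = 8
  Digit '0' (value 0) x 2^2 = 0
  Digit '1' (value 1) x 2^1 = 2
  Digit '0' (value 0) x 2^0 = 0
Sum = 858

858


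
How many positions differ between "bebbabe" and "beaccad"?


Comparing "bebbabe" and "beaccad" position by position:
  Position 0: 'b' vs 'b' => same
  Position 1: 'e' vs 'e' => same
  Position 2: 'b' vs 'a' => DIFFER
  Position 3: 'b' vs 'c' => DIFFER
  Position 4: 'a' vs 'c' => DIFFER
  Position 5: 'b' vs 'a' => DIFFER
  Position 6: 'e' vs 'd' => DIFFER
Positions that differ: 5

5


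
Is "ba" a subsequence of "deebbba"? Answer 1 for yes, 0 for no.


Check if "ba" is a subsequence of "deebbba"
Greedy scan:
  Position 0 ('d'): no match needed
  Position 1 ('e'): no match needed
  Position 2 ('e'): no match needed
  Position 3 ('b'): matches sub[0] = 'b'
  Position 4 ('b'): no match needed
  Position 5 ('b'): no match needed
  Position 6 ('a'): matches sub[1] = 'a'
All 2 characters matched => is a subsequence

1


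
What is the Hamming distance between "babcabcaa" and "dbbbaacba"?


Comparing "babcabcaa" and "dbbbaacba" position by position:
  Position 0: 'b' vs 'd' => differ
  Position 1: 'a' vs 'b' => differ
  Position 2: 'b' vs 'b' => same
  Position 3: 'c' vs 'b' => differ
  Position 4: 'a' vs 'a' => same
  Position 5: 'b' vs 'a' => differ
  Position 6: 'c' vs 'c' => same
  Position 7: 'a' vs 'b' => differ
  Position 8: 'a' vs 'a' => same
Total differences (Hamming distance): 5

5


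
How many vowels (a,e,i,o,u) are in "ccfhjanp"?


Input: ccfhjanp
Checking each character:
  'c' at position 0: consonant
  'c' at position 1: consonant
  'f' at position 2: consonant
  'h' at position 3: consonant
  'j' at position 4: consonant
  'a' at position 5: vowel (running total: 1)
  'n' at position 6: consonant
  'p' at position 7: consonant
Total vowels: 1

1


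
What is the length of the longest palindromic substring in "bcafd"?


Input: "bcafd"
Checking substrings for palindromes:
  No multi-char palindromic substrings found
Longest palindromic substring: "b" with length 1

1


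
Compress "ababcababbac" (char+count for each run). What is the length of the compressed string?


Input: ababcababbac
Runs:
  'a' x 1 => "a1"
  'b' x 1 => "b1"
  'a' x 1 => "a1"
  'b' x 1 => "b1"
  'c' x 1 => "c1"
  'a' x 1 => "a1"
  'b' x 1 => "b1"
  'a' x 1 => "a1"
  'b' x 2 => "b2"
  'a' x 1 => "a1"
  'c' x 1 => "c1"
Compressed: "a1b1a1b1c1a1b1a1b2a1c1"
Compressed length: 22

22


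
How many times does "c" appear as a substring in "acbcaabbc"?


Searching for "c" in "acbcaabbc"
Scanning each position:
  Position 0: "a" => no
  Position 1: "c" => MATCH
  Position 2: "b" => no
  Position 3: "c" => MATCH
  Position 4: "a" => no
  Position 5: "a" => no
  Position 6: "b" => no
  Position 7: "b" => no
  Position 8: "c" => MATCH
Total occurrences: 3

3


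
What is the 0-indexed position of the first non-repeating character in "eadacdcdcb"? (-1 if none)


Input: eadacdcdcb
Character frequencies:
  'a': 2
  'b': 1
  'c': 3
  'd': 3
  'e': 1
Scanning left to right for freq == 1:
  Position 0 ('e'): unique! => answer = 0

0


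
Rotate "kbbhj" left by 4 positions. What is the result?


Input: "kbbhj", rotate left by 4
First 4 characters: "kbbh"
Remaining characters: "j"
Concatenate remaining + first: "j" + "kbbh" = "jkbbh"

jkbbh


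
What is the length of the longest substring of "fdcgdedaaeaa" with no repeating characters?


Input: "fdcgdedaaeaa"
Sliding window (track last position of each char):
  Position 0 ('f'): window [0,0] length 1 -- new best
  Position 1 ('d'): window [0,1] length 2 -- new best
  Position 2 ('c'): window [0,2] length 3 -- new best
  Position 3 ('g'): window [0,3] length 4 -- new best
  Position 4 ('d'): repeat (last at 1), move window start to 2
  Position 4 ('d'): window [2,4] length 3
  Position 5 ('e'): window [2,5] length 4
  Position 6 ('d'): repeat (last at 4), move window start to 5
  Position 6 ('d'): window [5,6] length 2
  Position 7 ('a'): window [5,7] length 3
  Position 8 ('a'): repeat (last at 7), move window start to 8
  Position 8 ('a'): window [8,8] length 1
  Position 9 ('e'): window [8,9] length 2
  Position 10 ('a'): repeat (last at 8), move window start to 9
  Position 10 ('a'): window [9,10] length 2
  Position 11 ('a'): repeat (last at 10), move window start to 11
  Position 11 ('a'): window [11,11] length 1
Longest substring with no repeats: "fdcg" with length 4

4


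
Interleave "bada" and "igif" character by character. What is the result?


Interleaving "bada" and "igif":
  Position 0: 'b' from first, 'i' from second => "bi"
  Position 1: 'a' from first, 'g' from second => "ag"
  Position 2: 'd' from first, 'i' from second => "di"
  Position 3: 'a' from first, 'f' from second => "af"
Result: biagdiaf

biagdiaf


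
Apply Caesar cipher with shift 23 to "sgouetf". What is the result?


Caesar cipher: shift "sgouetf" by 23
  's' (pos 18) + 23 = pos 15 = 'p'
  'g' (pos 6) + 23 = pos 3 = 'd'
  'o' (pos 14) + 23 = pos 11 = 'l'
  'u' (pos 20) + 23 = pos 17 = 'r'
  'e' (pos 4) + 23 = pos 1 = 'b'
  't' (pos 19) + 23 = pos 16 = 'q'
  'f' (pos 5) + 23 = pos 2 = 'c'
Result: pdlrbqc

pdlrbqc


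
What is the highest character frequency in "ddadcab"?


Input: ddadcab
Character counts:
  'a': 2
  'b': 1
  'c': 1
  'd': 3
Maximum frequency: 3

3


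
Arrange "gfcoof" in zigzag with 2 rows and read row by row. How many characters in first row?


Zigzag "gfcoof" into 2 rows:
Placing characters:
  'g' => row 0
  'f' => row 1
  'c' => row 0
  'o' => row 1
  'o' => row 0
  'f' => row 1
Rows:
  Row 0: "gco"
  Row 1: "fof"
First row length: 3

3


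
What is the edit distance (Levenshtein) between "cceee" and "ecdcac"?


Computing edit distance: "cceee" -> "ecdcac"
DP table:
           e    c    d    c    a    c
      0    1    2    3    4    5    6
  c   1    1    1    2    3    4    5
  c   2    2    1    2    2    3    4
  e   3    2    2    2    3    3    4
  e   4    3    3    3    3    4    4
  e   5    4    4    4    4    4    5
Edit distance = dp[5][6] = 5

5


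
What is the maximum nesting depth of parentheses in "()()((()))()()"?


Input: "()()((()))()()"
Tracking depth:
  Position 0 '(': depth becomes 1
  Position 1 ')': depth becomes 0
  Position 2 '(': depth becomes 1
  Position 3 ')': depth becomes 0
  Position 4 '(': depth becomes 1
  Position 5 '(': depth becomes 2
  Position 6 '(': depth becomes 3
  Position 7 ')': depth becomes 2
  Position 8 ')': depth becomes 1
  Position 9 ')': depth becomes 0
  Position 10 '(': depth becomes 1
  Position 11 ')': depth becomes 0
  Position 12 '(': depth becomes 1
  Position 13 ')': depth becomes 0
Maximum depth reached: 3

3


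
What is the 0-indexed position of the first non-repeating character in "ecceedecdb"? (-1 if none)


Input: ecceedecdb
Character frequencies:
  'b': 1
  'c': 3
  'd': 2
  'e': 4
Scanning left to right for freq == 1:
  Position 0 ('e'): freq=4, skip
  Position 1 ('c'): freq=3, skip
  Position 2 ('c'): freq=3, skip
  Position 3 ('e'): freq=4, skip
  Position 4 ('e'): freq=4, skip
  Position 5 ('d'): freq=2, skip
  Position 6 ('e'): freq=4, skip
  Position 7 ('c'): freq=3, skip
  Position 8 ('d'): freq=2, skip
  Position 9 ('b'): unique! => answer = 9

9


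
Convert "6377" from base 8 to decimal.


Input: "6377" in base 8
Positional expansion:
  Digit '6' (value 6) x 8^3 = 3072
  Digit '3' (value 3) x 8^2 = 192
  Digit '7' (value 7) x 8^1 = 56
  Digit '7' (value 7) x 8^0 = 7
Sum = 3327

3327


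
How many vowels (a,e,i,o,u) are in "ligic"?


Input: ligic
Checking each character:
  'l' at position 0: consonant
  'i' at position 1: vowel (running total: 1)
  'g' at position 2: consonant
  'i' at position 3: vowel (running total: 2)
  'c' at position 4: consonant
Total vowels: 2

2


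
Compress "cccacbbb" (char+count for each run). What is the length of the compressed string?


Input: cccacbbb
Runs:
  'c' x 3 => "c3"
  'a' x 1 => "a1"
  'c' x 1 => "c1"
  'b' x 3 => "b3"
Compressed: "c3a1c1b3"
Compressed length: 8

8


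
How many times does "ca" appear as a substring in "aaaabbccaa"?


Searching for "ca" in "aaaabbccaa"
Scanning each position:
  Position 0: "aa" => no
  Position 1: "aa" => no
  Position 2: "aa" => no
  Position 3: "ab" => no
  Position 4: "bb" => no
  Position 5: "bc" => no
  Position 6: "cc" => no
  Position 7: "ca" => MATCH
  Position 8: "aa" => no
Total occurrences: 1

1


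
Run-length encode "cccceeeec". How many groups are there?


Input: cccceeeec
Scanning for consecutive runs:
  Group 1: 'c' x 4 (positions 0-3)
  Group 2: 'e' x 4 (positions 4-7)
  Group 3: 'c' x 1 (positions 8-8)
Total groups: 3

3


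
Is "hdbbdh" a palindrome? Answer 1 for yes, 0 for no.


Input: hdbbdh
Reversed: hdbbdh
  Compare pos 0 ('h') with pos 5 ('h'): match
  Compare pos 1 ('d') with pos 4 ('d'): match
  Compare pos 2 ('b') with pos 3 ('b'): match
Result: palindrome

1


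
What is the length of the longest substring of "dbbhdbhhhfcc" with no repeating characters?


Input: "dbbhdbhhhfcc"
Sliding window (track last position of each char):
  Position 0 ('d'): window [0,0] length 1 -- new best
  Position 1 ('b'): window [0,1] length 2 -- new best
  Position 2 ('b'): repeat (last at 1), move window start to 2
  Position 2 ('b'): window [2,2] length 1
  Position 3 ('h'): window [2,3] length 2
  Position 4 ('d'): window [2,4] length 3 -- new best
  Position 5 ('b'): repeat (last at 2), move window start to 3
  Position 5 ('b'): window [3,5] length 3
  Position 6 ('h'): repeat (last at 3), move window start to 4
  Position 6 ('h'): window [4,6] length 3
  Position 7 ('h'): repeat (last at 6), move window start to 7
  Position 7 ('h'): window [7,7] length 1
  Position 8 ('h'): repeat (last at 7), move window start to 8
  Position 8 ('h'): window [8,8] length 1
  Position 9 ('f'): window [8,9] length 2
  Position 10 ('c'): window [8,10] length 3
  Position 11 ('c'): repeat (last at 10), move window start to 11
  Position 11 ('c'): window [11,11] length 1
Longest substring with no repeats: "bhd" with length 3

3


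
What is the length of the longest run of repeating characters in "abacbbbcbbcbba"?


Input: "abacbbbcbbcbba"
Scanning for longest run:
  Position 1 ('b'): new char, reset run to 1
  Position 2 ('a'): new char, reset run to 1
  Position 3 ('c'): new char, reset run to 1
  Position 4 ('b'): new char, reset run to 1
  Position 5 ('b'): continues run of 'b', length=2
  Position 6 ('b'): continues run of 'b', length=3
  Position 7 ('c'): new char, reset run to 1
  Position 8 ('b'): new char, reset run to 1
  Position 9 ('b'): continues run of 'b', length=2
  Position 10 ('c'): new char, reset run to 1
  Position 11 ('b'): new char, reset run to 1
  Position 12 ('b'): continues run of 'b', length=2
  Position 13 ('a'): new char, reset run to 1
Longest run: 'b' with length 3

3


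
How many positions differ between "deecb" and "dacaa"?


Comparing "deecb" and "dacaa" position by position:
  Position 0: 'd' vs 'd' => same
  Position 1: 'e' vs 'a' => DIFFER
  Position 2: 'e' vs 'c' => DIFFER
  Position 3: 'c' vs 'a' => DIFFER
  Position 4: 'b' vs 'a' => DIFFER
Positions that differ: 4

4


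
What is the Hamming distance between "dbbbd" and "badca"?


Comparing "dbbbd" and "badca" position by position:
  Position 0: 'd' vs 'b' => differ
  Position 1: 'b' vs 'a' => differ
  Position 2: 'b' vs 'd' => differ
  Position 3: 'b' vs 'c' => differ
  Position 4: 'd' vs 'a' => differ
Total differences (Hamming distance): 5

5


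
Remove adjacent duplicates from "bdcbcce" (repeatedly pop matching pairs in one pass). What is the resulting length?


Input: bdcbcce
Stack-based adjacent duplicate removal:
  Read 'b': push. Stack: b
  Read 'd': push. Stack: bd
  Read 'c': push. Stack: bdc
  Read 'b': push. Stack: bdcb
  Read 'c': push. Stack: bdcbc
  Read 'c': matches stack top 'c' => pop. Stack: bdcb
  Read 'e': push. Stack: bdcbe
Final stack: "bdcbe" (length 5)

5


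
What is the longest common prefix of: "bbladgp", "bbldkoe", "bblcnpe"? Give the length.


Words: bbladgp, bbldkoe, bblcnpe
  Position 0: all 'b' => match
  Position 1: all 'b' => match
  Position 2: all 'l' => match
  Position 3: ('a', 'd', 'c') => mismatch, stop
LCP = "bbl" (length 3)

3


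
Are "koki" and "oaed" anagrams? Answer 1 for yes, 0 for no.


Strings: "koki", "oaed"
Sorted first:  ikko
Sorted second: adeo
Differ at position 0: 'i' vs 'a' => not anagrams

0


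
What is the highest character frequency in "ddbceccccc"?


Input: ddbceccccc
Character counts:
  'b': 1
  'c': 6
  'd': 2
  'e': 1
Maximum frequency: 6

6


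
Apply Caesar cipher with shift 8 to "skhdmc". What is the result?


Caesar cipher: shift "skhdmc" by 8
  's' (pos 18) + 8 = pos 0 = 'a'
  'k' (pos 10) + 8 = pos 18 = 's'
  'h' (pos 7) + 8 = pos 15 = 'p'
  'd' (pos 3) + 8 = pos 11 = 'l'
  'm' (pos 12) + 8 = pos 20 = 'u'
  'c' (pos 2) + 8 = pos 10 = 'k'
Result: aspluk

aspluk


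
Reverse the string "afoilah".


Input: afoilah
Reading characters right to left:
  Position 6: 'h'
  Position 5: 'a'
  Position 4: 'l'
  Position 3: 'i'
  Position 2: 'o'
  Position 1: 'f'
  Position 0: 'a'
Reversed: haliofa

haliofa


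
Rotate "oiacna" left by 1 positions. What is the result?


Input: "oiacna", rotate left by 1
First 1 characters: "o"
Remaining characters: "iacna"
Concatenate remaining + first: "iacna" + "o" = "iacnao"

iacnao


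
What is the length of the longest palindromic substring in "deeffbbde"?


Input: "deeffbbde"
Checking substrings for palindromes:
  [1:3] "ee" (len 2) => palindrome
  [3:5] "ff" (len 2) => palindrome
  [5:7] "bb" (len 2) => palindrome
Longest palindromic substring: "ee" with length 2

2


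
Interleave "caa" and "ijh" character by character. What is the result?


Interleaving "caa" and "ijh":
  Position 0: 'c' from first, 'i' from second => "ci"
  Position 1: 'a' from first, 'j' from second => "aj"
  Position 2: 'a' from first, 'h' from second => "ah"
Result: ciajah

ciajah


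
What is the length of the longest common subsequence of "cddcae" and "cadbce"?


LCS of "cddcae" and "cadbce"
DP table:
           c    a    d    b    c    e
      0    0    0    0    0    0    0
  c   0    1    1    1    1    1    1
  d   0    1    1    2    2    2    2
  d   0    1    1    2    2    2    2
  c   0    1    1    2    2    3    3
  a   0    1    2    2    2    3    3
  e   0    1    2    2    2    3    4
LCS length = dp[6][6] = 4

4


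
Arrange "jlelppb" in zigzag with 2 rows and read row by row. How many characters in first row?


Zigzag "jlelppb" into 2 rows:
Placing characters:
  'j' => row 0
  'l' => row 1
  'e' => row 0
  'l' => row 1
  'p' => row 0
  'p' => row 1
  'b' => row 0
Rows:
  Row 0: "jepb"
  Row 1: "llp"
First row length: 4

4


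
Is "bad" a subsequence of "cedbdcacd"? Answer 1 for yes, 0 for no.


Check if "bad" is a subsequence of "cedbdcacd"
Greedy scan:
  Position 0 ('c'): no match needed
  Position 1 ('e'): no match needed
  Position 2 ('d'): no match needed
  Position 3 ('b'): matches sub[0] = 'b'
  Position 4 ('d'): no match needed
  Position 5 ('c'): no match needed
  Position 6 ('a'): matches sub[1] = 'a'
  Position 7 ('c'): no match needed
  Position 8 ('d'): matches sub[2] = 'd'
All 3 characters matched => is a subsequence

1


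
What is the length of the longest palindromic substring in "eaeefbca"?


Input: "eaeefbca"
Checking substrings for palindromes:
  [0:3] "eae" (len 3) => palindrome
  [2:4] "ee" (len 2) => palindrome
Longest palindromic substring: "eae" with length 3

3


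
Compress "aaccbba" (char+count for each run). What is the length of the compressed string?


Input: aaccbba
Runs:
  'a' x 2 => "a2"
  'c' x 2 => "c2"
  'b' x 2 => "b2"
  'a' x 1 => "a1"
Compressed: "a2c2b2a1"
Compressed length: 8

8


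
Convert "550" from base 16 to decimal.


Input: "550" in base 16
Positional expansion:
  Digit '5' (value 5) x 16^2 = 1280
  Digit '5' (value 5) x 16^1 = 80
  Digit '0' (value 0) x 16^0 = 0
Sum = 1360

1360


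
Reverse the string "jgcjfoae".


Input: jgcjfoae
Reading characters right to left:
  Position 7: 'e'
  Position 6: 'a'
  Position 5: 'o'
  Position 4: 'f'
  Position 3: 'j'
  Position 2: 'c'
  Position 1: 'g'
  Position 0: 'j'
Reversed: eaofjcgj

eaofjcgj
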